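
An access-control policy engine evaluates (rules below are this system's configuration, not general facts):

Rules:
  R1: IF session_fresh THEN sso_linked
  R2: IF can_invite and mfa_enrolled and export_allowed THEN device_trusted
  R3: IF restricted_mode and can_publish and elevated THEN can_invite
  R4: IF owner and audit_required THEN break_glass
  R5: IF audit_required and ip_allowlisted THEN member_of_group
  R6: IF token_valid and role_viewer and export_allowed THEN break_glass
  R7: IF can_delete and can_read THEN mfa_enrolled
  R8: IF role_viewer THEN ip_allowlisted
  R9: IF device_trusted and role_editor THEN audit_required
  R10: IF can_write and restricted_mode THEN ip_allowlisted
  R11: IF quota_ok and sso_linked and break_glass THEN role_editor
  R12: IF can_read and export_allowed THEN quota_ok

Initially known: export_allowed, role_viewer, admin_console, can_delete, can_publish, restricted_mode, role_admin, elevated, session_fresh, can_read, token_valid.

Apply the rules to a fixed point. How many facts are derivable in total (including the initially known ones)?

21

[1] R1 [IF session_fresh THEN sso_linked]; R3 [IF restricted_mode and can_publish and elevated THEN can_invite]; R6 [IF token_valid and role_viewer and export_allowed THEN break_glass]; R7 [IF can_delete and can_read THEN mfa_enrolled]; R8 [IF role_viewer THEN ip_allowlisted]; R12 [IF can_read and export_allowed THEN quota_ok]. ⇒ new: sso_linked, can_invite, break_glass, mfa_enrolled, ip_allowlisted, quota_ok.
[2] R2 [IF can_invite and mfa_enrolled and export_allowed THEN device_trusted]; R11 [IF quota_ok and sso_linked and break_glass THEN role_editor]. ⇒ new: device_trusted, role_editor.
[3] R9 [IF device_trusted and role_editor THEN audit_required]. ⇒ new: audit_required.
[4] R5 [IF audit_required and ip_allowlisted THEN member_of_group]. ⇒ new: member_of_group.
Closure: {admin_console, audit_required, break_glass, can_delete, can_invite, can_publish, can_read, device_trusted, elevated, export_allowed, ip_allowlisted, member_of_group, mfa_enrolled, quota_ok, restricted_mode, role_admin, role_editor, role_viewer, session_fresh, sso_linked, token_valid} — 21 facts.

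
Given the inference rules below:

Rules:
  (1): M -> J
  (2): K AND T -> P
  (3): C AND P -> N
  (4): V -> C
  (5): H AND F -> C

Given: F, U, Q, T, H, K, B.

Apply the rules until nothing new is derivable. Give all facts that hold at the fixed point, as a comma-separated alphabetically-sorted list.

Round 1: (2) [K AND T -> P]; (5) [H AND F -> C]. Adds P, C.
Round 2: (3) [C AND P -> N]. Adds N.

B, C, F, H, K, N, P, Q, T, U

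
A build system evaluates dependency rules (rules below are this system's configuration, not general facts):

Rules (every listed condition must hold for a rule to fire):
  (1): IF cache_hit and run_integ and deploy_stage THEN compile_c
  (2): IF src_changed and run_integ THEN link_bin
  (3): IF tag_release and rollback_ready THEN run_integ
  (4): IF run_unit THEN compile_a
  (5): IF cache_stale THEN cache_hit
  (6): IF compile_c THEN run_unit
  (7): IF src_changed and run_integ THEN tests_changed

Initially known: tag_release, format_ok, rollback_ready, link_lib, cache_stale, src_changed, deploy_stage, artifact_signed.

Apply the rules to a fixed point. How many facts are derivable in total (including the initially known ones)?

Round 1 fires (3), (5), giving run_integ, cache_hit.
Round 2 fires (1), (2), (7), giving compile_c, link_bin, tests_changed.
Round 3 fires (6), giving run_unit.
Round 4 fires (4), giving compile_a.
Closure: {artifact_signed, cache_hit, cache_stale, compile_a, compile_c, deploy_stage, format_ok, link_bin, link_lib, rollback_ready, run_integ, run_unit, src_changed, tag_release, tests_changed} — 15 facts.

15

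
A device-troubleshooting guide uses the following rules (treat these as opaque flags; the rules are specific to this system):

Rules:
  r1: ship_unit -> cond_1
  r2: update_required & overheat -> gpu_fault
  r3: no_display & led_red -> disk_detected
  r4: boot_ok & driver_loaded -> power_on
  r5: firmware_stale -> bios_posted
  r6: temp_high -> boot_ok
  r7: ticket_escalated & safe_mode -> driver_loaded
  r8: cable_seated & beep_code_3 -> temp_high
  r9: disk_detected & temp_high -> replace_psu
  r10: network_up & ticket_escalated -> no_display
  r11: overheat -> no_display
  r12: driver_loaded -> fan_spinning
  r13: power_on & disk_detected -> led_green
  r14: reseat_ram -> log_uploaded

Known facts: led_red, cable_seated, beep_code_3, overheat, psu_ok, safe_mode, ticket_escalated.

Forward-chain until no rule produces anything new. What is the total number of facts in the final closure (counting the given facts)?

Round 1: r7 [ticket_escalated & safe_mode -> driver_loaded]; r8 [cable_seated & beep_code_3 -> temp_high]; r11 [overheat -> no_display]. Adds driver_loaded, temp_high, no_display.
Round 2: r3 [no_display & led_red -> disk_detected]; r6 [temp_high -> boot_ok]; r12 [driver_loaded -> fan_spinning]. Adds disk_detected, boot_ok, fan_spinning.
Round 3: r4 [boot_ok & driver_loaded -> power_on]; r9 [disk_detected & temp_high -> replace_psu]. Adds power_on, replace_psu.
Round 4: r13 [power_on & disk_detected -> led_green]. Adds led_green.
Closure: {beep_code_3, boot_ok, cable_seated, disk_detected, driver_loaded, fan_spinning, led_green, led_red, no_display, overheat, power_on, psu_ok, replace_psu, safe_mode, temp_high, ticket_escalated} — 16 facts.

16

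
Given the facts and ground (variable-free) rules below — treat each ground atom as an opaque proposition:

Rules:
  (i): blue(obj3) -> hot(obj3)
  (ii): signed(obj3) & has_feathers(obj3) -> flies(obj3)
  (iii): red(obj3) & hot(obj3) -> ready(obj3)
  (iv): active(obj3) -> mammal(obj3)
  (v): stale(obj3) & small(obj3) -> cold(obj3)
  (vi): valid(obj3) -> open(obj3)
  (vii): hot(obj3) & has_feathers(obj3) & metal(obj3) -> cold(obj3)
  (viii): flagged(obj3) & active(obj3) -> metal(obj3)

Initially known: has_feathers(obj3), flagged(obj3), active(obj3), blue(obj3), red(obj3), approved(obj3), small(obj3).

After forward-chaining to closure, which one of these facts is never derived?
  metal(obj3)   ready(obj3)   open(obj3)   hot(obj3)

open(obj3)

Round 1: (i) [blue(obj3) -> hot(obj3)]; (iv) [active(obj3) -> mammal(obj3)]; (viii) [flagged(obj3) & active(obj3) -> metal(obj3)]. New: hot(obj3), mammal(obj3), metal(obj3).
Round 2: (iii) [red(obj3) & hot(obj3) -> ready(obj3)]; (vii) [hot(obj3) & has_feathers(obj3) & metal(obj3) -> cold(obj3)]. New: ready(obj3), cold(obj3).
Derived: hot(obj3) (round 1), metal(obj3) (round 1), ready(obj3) (round 2). open(obj3) never appears in any round.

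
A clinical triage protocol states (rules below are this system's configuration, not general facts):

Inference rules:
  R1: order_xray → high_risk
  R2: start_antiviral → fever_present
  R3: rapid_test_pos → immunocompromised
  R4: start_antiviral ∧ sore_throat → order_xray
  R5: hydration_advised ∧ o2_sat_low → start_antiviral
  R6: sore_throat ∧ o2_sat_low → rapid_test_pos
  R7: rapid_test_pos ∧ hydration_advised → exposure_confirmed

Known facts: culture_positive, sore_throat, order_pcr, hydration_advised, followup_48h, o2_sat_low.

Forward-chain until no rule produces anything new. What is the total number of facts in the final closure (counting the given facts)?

Round 1: R5 [hydration_advised ∧ o2_sat_low → start_antiviral]; R6 [sore_throat ∧ o2_sat_low → rapid_test_pos]. New: start_antiviral, rapid_test_pos.
Round 2: R2 [start_antiviral → fever_present]; R3 [rapid_test_pos → immunocompromised]; R4 [start_antiviral ∧ sore_throat → order_xray]; R7 [rapid_test_pos ∧ hydration_advised → exposure_confirmed]. New: fever_present, immunocompromised, order_xray, exposure_confirmed.
Round 3: R1 [order_xray → high_risk]. New: high_risk.
Closure: {culture_positive, exposure_confirmed, fever_present, followup_48h, high_risk, hydration_advised, immunocompromised, o2_sat_low, order_pcr, order_xray, rapid_test_pos, sore_throat, start_antiviral} — 13 facts.

13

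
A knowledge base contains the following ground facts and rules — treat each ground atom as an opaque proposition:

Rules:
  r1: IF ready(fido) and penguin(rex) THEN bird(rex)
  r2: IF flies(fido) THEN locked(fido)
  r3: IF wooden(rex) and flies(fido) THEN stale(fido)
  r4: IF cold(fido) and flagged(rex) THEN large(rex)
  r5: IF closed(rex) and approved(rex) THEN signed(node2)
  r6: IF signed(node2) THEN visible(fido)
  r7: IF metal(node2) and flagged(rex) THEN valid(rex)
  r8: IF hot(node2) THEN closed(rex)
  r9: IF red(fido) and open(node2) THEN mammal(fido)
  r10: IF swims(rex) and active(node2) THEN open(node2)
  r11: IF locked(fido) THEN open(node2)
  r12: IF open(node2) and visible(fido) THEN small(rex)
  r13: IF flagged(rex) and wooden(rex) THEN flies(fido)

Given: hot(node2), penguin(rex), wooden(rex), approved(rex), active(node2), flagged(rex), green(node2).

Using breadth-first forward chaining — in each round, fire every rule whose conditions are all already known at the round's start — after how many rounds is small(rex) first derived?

Round 1 — r8, r13, derive closed(rex), flies(fido).
Round 2 — r2, r3, r5, derive locked(fido), stale(fido), signed(node2).
Round 3 — r6, r11, derive visible(fido), open(node2).
Round 4 — r12, derive small(rex).
small(rex) first appears in round 4.

4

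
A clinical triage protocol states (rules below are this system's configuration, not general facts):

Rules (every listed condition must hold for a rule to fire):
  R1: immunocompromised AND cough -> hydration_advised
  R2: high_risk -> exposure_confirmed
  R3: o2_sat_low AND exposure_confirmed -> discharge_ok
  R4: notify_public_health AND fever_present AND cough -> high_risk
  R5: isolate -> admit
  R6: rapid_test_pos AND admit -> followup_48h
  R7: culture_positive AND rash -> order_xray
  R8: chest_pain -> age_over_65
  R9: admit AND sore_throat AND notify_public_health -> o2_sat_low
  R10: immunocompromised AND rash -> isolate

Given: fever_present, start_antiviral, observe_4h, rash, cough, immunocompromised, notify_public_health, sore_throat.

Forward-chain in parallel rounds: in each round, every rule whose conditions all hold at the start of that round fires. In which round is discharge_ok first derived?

[1] R1 [immunocompromised AND cough -> hydration_advised]; R4 [notify_public_health AND fever_present AND cough -> high_risk]; R10 [immunocompromised AND rash -> isolate]. ⇒ new: hydration_advised, high_risk, isolate.
[2] R2 [high_risk -> exposure_confirmed]; R5 [isolate -> admit]. ⇒ new: exposure_confirmed, admit.
[3] R9 [admit AND sore_throat AND notify_public_health -> o2_sat_low]. ⇒ new: o2_sat_low.
[4] R3 [o2_sat_low AND exposure_confirmed -> discharge_ok]. ⇒ new: discharge_ok.
discharge_ok first appears in round 4.

4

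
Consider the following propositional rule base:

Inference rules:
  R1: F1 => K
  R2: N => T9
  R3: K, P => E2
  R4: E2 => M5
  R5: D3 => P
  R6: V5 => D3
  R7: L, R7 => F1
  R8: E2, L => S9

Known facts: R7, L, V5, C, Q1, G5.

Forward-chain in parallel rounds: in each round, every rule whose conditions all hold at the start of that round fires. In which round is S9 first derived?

4

Round 1 — R6, R7, derive D3, F1.
Round 2 — R1, R5, derive K, P.
Round 3 — R3, derive E2.
Round 4 — R4, R8, derive M5, S9.
S9 first appears in round 4.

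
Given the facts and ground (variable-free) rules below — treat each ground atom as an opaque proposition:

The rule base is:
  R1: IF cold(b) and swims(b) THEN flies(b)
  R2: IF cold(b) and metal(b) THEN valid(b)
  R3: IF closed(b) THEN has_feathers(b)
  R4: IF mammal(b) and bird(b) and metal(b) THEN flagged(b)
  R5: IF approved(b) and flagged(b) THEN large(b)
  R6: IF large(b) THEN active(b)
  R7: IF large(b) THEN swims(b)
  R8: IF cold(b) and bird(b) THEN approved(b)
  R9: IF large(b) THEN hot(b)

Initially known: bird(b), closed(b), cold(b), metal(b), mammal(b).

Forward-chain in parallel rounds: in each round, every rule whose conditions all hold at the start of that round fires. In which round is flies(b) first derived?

4

Round 1: R2 [IF cold(b) and metal(b) THEN valid(b)]; R3 [IF closed(b) THEN has_feathers(b)]; R4 [IF mammal(b) and bird(b) and metal(b) THEN flagged(b)]; R8 [IF cold(b) and bird(b) THEN approved(b)]. New: valid(b), has_feathers(b), flagged(b), approved(b).
Round 2: R5 [IF approved(b) and flagged(b) THEN large(b)]. New: large(b).
Round 3: R6 [IF large(b) THEN active(b)]; R7 [IF large(b) THEN swims(b)]; R9 [IF large(b) THEN hot(b)]. New: active(b), swims(b), hot(b).
Round 4: R1 [IF cold(b) and swims(b) THEN flies(b)]. New: flies(b).
flies(b) first appears in round 4.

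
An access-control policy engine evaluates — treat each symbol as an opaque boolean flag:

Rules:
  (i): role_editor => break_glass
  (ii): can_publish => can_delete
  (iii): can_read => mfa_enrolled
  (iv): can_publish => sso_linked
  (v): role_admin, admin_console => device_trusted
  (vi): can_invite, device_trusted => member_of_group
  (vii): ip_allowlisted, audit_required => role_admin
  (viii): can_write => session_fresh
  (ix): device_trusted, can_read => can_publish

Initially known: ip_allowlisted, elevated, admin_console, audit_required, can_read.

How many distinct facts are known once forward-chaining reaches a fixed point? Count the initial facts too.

11

Round 1: (iii) [can_read => mfa_enrolled]; (vii) [ip_allowlisted, audit_required => role_admin]. Adds mfa_enrolled, role_admin.
Round 2: (v) [role_admin, admin_console => device_trusted]. Adds device_trusted.
Round 3: (ix) [device_trusted, can_read => can_publish]. Adds can_publish.
Round 4: (ii) [can_publish => can_delete]; (iv) [can_publish => sso_linked]. Adds can_delete, sso_linked.
Closure: {admin_console, audit_required, can_delete, can_publish, can_read, device_trusted, elevated, ip_allowlisted, mfa_enrolled, role_admin, sso_linked} — 11 facts.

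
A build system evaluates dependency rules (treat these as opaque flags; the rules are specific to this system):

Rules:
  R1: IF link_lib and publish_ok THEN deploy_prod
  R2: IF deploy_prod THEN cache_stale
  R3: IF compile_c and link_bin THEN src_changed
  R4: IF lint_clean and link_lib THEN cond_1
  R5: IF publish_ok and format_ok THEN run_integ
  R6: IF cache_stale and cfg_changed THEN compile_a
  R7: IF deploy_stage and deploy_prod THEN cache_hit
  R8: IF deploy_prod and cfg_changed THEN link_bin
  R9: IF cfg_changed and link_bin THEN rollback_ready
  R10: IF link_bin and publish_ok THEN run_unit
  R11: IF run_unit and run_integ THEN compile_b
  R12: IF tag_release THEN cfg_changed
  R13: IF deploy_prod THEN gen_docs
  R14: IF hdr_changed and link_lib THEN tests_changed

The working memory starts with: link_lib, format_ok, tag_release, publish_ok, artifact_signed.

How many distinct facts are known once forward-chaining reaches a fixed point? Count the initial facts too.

Round 1 fires R1, R5, R12, giving deploy_prod, run_integ, cfg_changed.
Round 2 fires R2, R8, R13, giving cache_stale, link_bin, gen_docs.
Round 3 fires R6, R9, R10, giving compile_a, rollback_ready, run_unit.
Round 4 fires R11, giving compile_b.
Closure: {artifact_signed, cache_stale, cfg_changed, compile_a, compile_b, deploy_prod, format_ok, gen_docs, link_bin, link_lib, publish_ok, rollback_ready, run_integ, run_unit, tag_release} — 15 facts.

15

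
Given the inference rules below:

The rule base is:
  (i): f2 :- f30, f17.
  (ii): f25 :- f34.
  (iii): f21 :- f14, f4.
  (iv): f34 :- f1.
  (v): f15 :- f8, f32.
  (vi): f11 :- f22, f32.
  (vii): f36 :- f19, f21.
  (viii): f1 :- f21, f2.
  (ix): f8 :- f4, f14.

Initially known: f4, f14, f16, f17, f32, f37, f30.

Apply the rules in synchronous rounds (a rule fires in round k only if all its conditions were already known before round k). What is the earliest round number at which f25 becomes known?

4

Round 1 fires (i), (iii), (ix), giving f2, f21, f8.
Round 2 fires (v), (viii), giving f15, f1.
Round 3 fires (iv), giving f34.
Round 4 fires (ii), giving f25.
f25 first appears in round 4.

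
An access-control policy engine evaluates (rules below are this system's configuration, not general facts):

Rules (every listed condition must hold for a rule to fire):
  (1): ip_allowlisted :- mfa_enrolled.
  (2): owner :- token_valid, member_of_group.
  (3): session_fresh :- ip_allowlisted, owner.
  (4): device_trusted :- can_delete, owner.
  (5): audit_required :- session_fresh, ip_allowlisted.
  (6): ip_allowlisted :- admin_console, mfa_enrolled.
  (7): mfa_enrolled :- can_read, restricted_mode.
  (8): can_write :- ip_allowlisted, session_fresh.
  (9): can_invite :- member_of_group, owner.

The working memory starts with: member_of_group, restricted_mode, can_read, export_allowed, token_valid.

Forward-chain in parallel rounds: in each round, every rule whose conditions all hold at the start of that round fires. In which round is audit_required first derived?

Round 1 fires (2), (7), giving owner, mfa_enrolled.
Round 2 fires (1), (9), giving ip_allowlisted, can_invite.
Round 3 fires (3), giving session_fresh.
Round 4 fires (5), (8), giving audit_required, can_write.
audit_required first appears in round 4.

4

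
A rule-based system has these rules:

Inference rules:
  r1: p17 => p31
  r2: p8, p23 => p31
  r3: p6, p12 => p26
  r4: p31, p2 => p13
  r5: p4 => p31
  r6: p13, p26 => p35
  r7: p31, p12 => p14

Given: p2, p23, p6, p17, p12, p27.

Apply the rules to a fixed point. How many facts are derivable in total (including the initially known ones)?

11

[1] r1 [p17 => p31]; r3 [p6, p12 => p26]. ⇒ new: p31, p26.
[2] r4 [p31, p2 => p13]; r7 [p31, p12 => p14]. ⇒ new: p13, p14.
[3] r6 [p13, p26 => p35]. ⇒ new: p35.
Closure: {p12, p13, p14, p17, p2, p23, p26, p27, p31, p35, p6} — 11 facts.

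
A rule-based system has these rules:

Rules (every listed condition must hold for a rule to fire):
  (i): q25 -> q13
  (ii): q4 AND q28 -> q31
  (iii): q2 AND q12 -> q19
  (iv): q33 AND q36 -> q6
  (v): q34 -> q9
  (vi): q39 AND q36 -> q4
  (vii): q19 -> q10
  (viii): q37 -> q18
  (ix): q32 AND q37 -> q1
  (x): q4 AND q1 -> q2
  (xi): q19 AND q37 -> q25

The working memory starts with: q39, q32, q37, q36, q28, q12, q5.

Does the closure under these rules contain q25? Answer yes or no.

Round 1 fires (vi), (viii), (ix), giving q4, q18, q1.
Round 2 fires (ii), (x), giving q31, q2.
Round 3 fires (iii), giving q19.
Round 4 fires (vii), (xi), giving q10, q25.
Round 5 fires (i), giving q13.
q25 appears in round 4, so it is derivable.

yes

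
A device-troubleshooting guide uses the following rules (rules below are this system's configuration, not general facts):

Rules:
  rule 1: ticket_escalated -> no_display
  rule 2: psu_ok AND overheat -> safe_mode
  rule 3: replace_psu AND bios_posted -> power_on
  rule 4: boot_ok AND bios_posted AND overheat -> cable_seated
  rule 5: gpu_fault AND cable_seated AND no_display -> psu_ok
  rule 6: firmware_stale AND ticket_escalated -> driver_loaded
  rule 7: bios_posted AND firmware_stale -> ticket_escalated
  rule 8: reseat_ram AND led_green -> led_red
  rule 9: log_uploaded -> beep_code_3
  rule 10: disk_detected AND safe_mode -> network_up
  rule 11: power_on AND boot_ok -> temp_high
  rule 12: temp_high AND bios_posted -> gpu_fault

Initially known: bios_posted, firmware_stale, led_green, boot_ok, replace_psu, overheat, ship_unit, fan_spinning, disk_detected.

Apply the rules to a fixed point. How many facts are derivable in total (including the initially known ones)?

19

Round 1: rule 3 [replace_psu AND bios_posted -> power_on]; rule 4 [boot_ok AND bios_posted AND overheat -> cable_seated]; rule 7 [bios_posted AND firmware_stale -> ticket_escalated]. New: power_on, cable_seated, ticket_escalated.
Round 2: rule 1 [ticket_escalated -> no_display]; rule 6 [firmware_stale AND ticket_escalated -> driver_loaded]; rule 11 [power_on AND boot_ok -> temp_high]. New: no_display, driver_loaded, temp_high.
Round 3: rule 12 [temp_high AND bios_posted -> gpu_fault]. New: gpu_fault.
Round 4: rule 5 [gpu_fault AND cable_seated AND no_display -> psu_ok]. New: psu_ok.
Round 5: rule 2 [psu_ok AND overheat -> safe_mode]. New: safe_mode.
Round 6: rule 10 [disk_detected AND safe_mode -> network_up]. New: network_up.
Closure: {bios_posted, boot_ok, cable_seated, disk_detected, driver_loaded, fan_spinning, firmware_stale, gpu_fault, led_green, network_up, no_display, overheat, power_on, psu_ok, replace_psu, safe_mode, ship_unit, temp_high, ticket_escalated} — 19 facts.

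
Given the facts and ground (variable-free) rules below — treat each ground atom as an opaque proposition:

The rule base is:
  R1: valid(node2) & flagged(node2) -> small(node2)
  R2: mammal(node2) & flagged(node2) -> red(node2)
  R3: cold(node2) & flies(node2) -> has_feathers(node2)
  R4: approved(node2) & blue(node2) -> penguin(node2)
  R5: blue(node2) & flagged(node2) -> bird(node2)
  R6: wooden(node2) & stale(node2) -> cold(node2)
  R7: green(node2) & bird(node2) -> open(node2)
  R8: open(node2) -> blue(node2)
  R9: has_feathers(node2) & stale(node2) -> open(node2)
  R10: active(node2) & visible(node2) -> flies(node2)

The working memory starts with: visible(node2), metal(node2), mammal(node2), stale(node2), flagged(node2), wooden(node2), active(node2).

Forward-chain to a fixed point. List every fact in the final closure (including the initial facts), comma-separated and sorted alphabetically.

Round 1: R2 [mammal(node2) & flagged(node2) -> red(node2)]; R6 [wooden(node2) & stale(node2) -> cold(node2)]; R10 [active(node2) & visible(node2) -> flies(node2)]. Adds red(node2), cold(node2), flies(node2).
Round 2: R3 [cold(node2) & flies(node2) -> has_feathers(node2)]. Adds has_feathers(node2).
Round 3: R9 [has_feathers(node2) & stale(node2) -> open(node2)]. Adds open(node2).
Round 4: R8 [open(node2) -> blue(node2)]. Adds blue(node2).
Round 5: R5 [blue(node2) & flagged(node2) -> bird(node2)]. Adds bird(node2).

active(node2), bird(node2), blue(node2), cold(node2), flagged(node2), flies(node2), has_feathers(node2), mammal(node2), metal(node2), open(node2), red(node2), stale(node2), visible(node2), wooden(node2)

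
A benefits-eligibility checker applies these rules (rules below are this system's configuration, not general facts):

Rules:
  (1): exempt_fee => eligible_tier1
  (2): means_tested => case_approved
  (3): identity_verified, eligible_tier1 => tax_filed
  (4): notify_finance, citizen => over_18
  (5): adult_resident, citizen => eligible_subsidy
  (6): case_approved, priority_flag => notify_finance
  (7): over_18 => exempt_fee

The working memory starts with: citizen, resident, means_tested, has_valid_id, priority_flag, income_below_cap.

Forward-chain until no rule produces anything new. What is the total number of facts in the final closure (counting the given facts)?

11

[1] (2) [means_tested => case_approved]. ⇒ new: case_approved.
[2] (6) [case_approved, priority_flag => notify_finance]. ⇒ new: notify_finance.
[3] (4) [notify_finance, citizen => over_18]. ⇒ new: over_18.
[4] (7) [over_18 => exempt_fee]. ⇒ new: exempt_fee.
[5] (1) [exempt_fee => eligible_tier1]. ⇒ new: eligible_tier1.
Closure: {case_approved, citizen, eligible_tier1, exempt_fee, has_valid_id, income_below_cap, means_tested, notify_finance, over_18, priority_flag, resident} — 11 facts.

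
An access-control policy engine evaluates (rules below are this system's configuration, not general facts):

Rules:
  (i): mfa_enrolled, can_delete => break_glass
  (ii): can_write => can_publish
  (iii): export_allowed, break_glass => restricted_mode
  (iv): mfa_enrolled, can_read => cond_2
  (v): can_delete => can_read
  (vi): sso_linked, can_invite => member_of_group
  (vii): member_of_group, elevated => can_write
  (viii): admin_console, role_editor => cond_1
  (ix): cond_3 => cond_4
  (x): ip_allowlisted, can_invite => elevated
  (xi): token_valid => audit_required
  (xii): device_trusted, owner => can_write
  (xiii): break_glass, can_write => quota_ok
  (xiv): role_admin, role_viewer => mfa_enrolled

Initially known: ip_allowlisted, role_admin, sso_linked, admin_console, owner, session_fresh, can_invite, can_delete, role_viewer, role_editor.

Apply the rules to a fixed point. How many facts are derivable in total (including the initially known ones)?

Round 1 fires (v), (vi), (viii), (x), (xiv), giving can_read, member_of_group, cond_1, elevated, mfa_enrolled.
Round 2 fires (i), (iv), (vii), giving break_glass, cond_2, can_write.
Round 3 fires (ii), (xiii), giving can_publish, quota_ok.
Closure: {admin_console, break_glass, can_delete, can_invite, can_publish, can_read, can_write, cond_1, cond_2, elevated, ip_allowlisted, member_of_group, mfa_enrolled, owner, quota_ok, role_admin, role_editor, role_viewer, session_fresh, sso_linked} — 20 facts.

20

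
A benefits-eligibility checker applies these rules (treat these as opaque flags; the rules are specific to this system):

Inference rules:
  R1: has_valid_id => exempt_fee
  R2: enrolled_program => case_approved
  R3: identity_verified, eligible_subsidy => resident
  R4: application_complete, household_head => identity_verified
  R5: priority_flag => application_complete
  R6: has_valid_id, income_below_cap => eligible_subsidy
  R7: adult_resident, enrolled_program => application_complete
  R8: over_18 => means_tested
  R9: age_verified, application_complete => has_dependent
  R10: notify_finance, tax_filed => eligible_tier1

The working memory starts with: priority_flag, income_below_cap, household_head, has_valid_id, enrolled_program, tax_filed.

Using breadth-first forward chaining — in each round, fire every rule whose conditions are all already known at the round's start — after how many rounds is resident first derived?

[1] R1 [has_valid_id => exempt_fee]; R2 [enrolled_program => case_approved]; R5 [priority_flag => application_complete]; R6 [has_valid_id, income_below_cap => eligible_subsidy]. ⇒ new: exempt_fee, case_approved, application_complete, eligible_subsidy.
[2] R4 [application_complete, household_head => identity_verified]. ⇒ new: identity_verified.
[3] R3 [identity_verified, eligible_subsidy => resident]. ⇒ new: resident.
resident first appears in round 3.

3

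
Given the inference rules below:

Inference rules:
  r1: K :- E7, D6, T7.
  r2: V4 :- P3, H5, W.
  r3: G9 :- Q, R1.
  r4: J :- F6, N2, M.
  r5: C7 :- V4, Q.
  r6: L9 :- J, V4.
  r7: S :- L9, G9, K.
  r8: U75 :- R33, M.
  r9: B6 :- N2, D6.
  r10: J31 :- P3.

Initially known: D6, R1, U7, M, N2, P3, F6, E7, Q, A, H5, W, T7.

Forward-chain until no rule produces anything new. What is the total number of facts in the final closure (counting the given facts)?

22

Round 1 fires r1, r2, r3, r4, r9, r10, giving K, V4, G9, J, B6, J31.
Round 2 fires r5, r6, giving C7, L9.
Round 3 fires r7, giving S.
Closure: {A, B6, C7, D6, E7, F6, G9, H5, J, J31, K, L9, M, N2, P3, Q, R1, S, T7, U7, V4, W} — 22 facts.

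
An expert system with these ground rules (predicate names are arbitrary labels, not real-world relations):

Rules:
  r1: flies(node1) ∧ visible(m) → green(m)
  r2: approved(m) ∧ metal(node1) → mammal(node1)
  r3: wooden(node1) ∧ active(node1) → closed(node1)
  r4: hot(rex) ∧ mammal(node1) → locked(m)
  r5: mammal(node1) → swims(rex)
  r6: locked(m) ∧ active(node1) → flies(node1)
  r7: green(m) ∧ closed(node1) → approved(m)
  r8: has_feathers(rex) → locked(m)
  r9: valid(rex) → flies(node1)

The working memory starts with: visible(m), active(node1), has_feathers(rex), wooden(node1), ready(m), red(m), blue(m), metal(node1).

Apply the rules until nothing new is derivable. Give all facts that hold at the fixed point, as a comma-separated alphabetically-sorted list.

Round 1: r3 [wooden(node1) ∧ active(node1) → closed(node1)]; r8 [has_feathers(rex) → locked(m)]. Adds closed(node1), locked(m).
Round 2: r6 [locked(m) ∧ active(node1) → flies(node1)]. Adds flies(node1).
Round 3: r1 [flies(node1) ∧ visible(m) → green(m)]. Adds green(m).
Round 4: r7 [green(m) ∧ closed(node1) → approved(m)]. Adds approved(m).
Round 5: r2 [approved(m) ∧ metal(node1) → mammal(node1)]. Adds mammal(node1).
Round 6: r5 [mammal(node1) → swims(rex)]. Adds swims(rex).

active(node1), approved(m), blue(m), closed(node1), flies(node1), green(m), has_feathers(rex), locked(m), mammal(node1), metal(node1), ready(m), red(m), swims(rex), visible(m), wooden(node1)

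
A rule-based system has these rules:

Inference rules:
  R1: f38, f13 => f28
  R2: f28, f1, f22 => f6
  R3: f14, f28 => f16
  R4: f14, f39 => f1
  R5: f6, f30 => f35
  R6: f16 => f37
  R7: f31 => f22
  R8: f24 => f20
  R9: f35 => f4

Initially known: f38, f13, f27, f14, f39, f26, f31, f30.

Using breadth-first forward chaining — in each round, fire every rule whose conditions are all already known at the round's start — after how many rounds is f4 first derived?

4

Round 1 fires R1, R4, R7, giving f28, f1, f22.
Round 2 fires R2, R3, giving f6, f16.
Round 3 fires R5, R6, giving f35, f37.
Round 4 fires R9, giving f4.
f4 first appears in round 4.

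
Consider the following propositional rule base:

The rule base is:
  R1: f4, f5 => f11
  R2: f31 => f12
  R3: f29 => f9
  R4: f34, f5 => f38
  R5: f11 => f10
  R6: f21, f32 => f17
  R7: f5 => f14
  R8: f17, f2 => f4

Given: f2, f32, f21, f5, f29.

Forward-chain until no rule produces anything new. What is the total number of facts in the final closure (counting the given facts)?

11

Round 1: R3 [f29 => f9]; R6 [f21, f32 => f17]; R7 [f5 => f14]. Adds f9, f17, f14.
Round 2: R8 [f17, f2 => f4]. Adds f4.
Round 3: R1 [f4, f5 => f11]. Adds f11.
Round 4: R5 [f11 => f10]. Adds f10.
Closure: {f10, f11, f14, f17, f2, f21, f29, f32, f4, f5, f9} — 11 facts.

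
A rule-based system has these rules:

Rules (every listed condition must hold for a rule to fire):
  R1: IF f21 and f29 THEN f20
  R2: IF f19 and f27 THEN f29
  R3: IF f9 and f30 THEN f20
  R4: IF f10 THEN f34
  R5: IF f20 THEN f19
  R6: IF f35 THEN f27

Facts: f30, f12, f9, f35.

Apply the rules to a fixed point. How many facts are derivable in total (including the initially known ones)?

Round 1 fires R3, R6, giving f20, f27.
Round 2 fires R5, giving f19.
Round 3 fires R2, giving f29.
Closure: {f12, f19, f20, f27, f29, f30, f35, f9} — 8 facts.

8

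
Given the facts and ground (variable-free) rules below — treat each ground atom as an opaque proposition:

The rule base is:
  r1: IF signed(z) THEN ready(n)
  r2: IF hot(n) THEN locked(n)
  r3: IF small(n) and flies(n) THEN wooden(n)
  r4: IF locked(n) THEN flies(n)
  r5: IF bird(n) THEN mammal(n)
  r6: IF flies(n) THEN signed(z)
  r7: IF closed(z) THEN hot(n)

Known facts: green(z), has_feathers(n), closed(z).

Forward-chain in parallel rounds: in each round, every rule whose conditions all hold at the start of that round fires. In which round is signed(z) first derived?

4

Round 1 fires r7, giving hot(n).
Round 2 fires r2, giving locked(n).
Round 3 fires r4, giving flies(n).
Round 4 fires r6, giving signed(z).
signed(z) first appears in round 4.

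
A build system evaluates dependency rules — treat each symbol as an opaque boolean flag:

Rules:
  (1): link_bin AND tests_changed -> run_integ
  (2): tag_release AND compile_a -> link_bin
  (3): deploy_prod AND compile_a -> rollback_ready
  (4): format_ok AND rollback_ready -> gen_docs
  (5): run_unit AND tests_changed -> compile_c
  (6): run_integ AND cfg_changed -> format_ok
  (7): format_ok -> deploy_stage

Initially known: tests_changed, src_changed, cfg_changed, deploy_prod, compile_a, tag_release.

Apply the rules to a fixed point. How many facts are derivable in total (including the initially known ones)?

12

Round 1 fires (2), (3), giving link_bin, rollback_ready.
Round 2 fires (1), giving run_integ.
Round 3 fires (6), giving format_ok.
Round 4 fires (4), (7), giving gen_docs, deploy_stage.
Closure: {cfg_changed, compile_a, deploy_prod, deploy_stage, format_ok, gen_docs, link_bin, rollback_ready, run_integ, src_changed, tag_release, tests_changed} — 12 facts.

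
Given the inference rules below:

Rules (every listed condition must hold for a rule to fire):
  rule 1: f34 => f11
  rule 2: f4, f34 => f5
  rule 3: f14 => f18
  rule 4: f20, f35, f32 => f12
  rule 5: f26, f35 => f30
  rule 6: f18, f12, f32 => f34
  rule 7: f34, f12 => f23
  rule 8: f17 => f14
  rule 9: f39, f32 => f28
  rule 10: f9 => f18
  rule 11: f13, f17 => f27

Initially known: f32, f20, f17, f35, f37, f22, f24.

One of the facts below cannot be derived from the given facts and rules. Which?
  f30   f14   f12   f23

f30

Round 1: rule 4 [f20, f35, f32 => f12]; rule 8 [f17 => f14]. New: f12, f14.
Round 2: rule 3 [f14 => f18]. New: f18.
Round 3: rule 6 [f18, f12, f32 => f34]. New: f34.
Round 4: rule 1 [f34 => f11]; rule 7 [f34, f12 => f23]. New: f11, f23.
Derived: f23 (round 4), f14 (round 1), f12 (round 1). f30 never appears in any round.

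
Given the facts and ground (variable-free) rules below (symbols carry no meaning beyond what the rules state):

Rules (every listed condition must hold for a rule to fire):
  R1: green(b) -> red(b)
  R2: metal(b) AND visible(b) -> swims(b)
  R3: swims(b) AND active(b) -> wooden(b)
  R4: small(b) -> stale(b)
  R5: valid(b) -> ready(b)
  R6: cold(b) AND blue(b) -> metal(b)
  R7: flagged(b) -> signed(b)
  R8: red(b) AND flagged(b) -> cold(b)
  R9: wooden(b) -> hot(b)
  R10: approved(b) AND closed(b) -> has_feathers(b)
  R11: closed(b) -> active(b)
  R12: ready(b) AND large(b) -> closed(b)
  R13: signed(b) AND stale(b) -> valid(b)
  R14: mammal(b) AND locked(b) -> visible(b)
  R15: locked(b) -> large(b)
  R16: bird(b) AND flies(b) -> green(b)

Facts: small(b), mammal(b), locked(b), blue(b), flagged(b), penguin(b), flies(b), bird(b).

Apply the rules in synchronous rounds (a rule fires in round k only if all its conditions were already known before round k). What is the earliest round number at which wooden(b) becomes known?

Round 1 — R4, R7, R14, R15, R16, derive stale(b), signed(b), visible(b), large(b), green(b).
Round 2 — R1, R13, derive red(b), valid(b).
Round 3 — R5, R8, derive ready(b), cold(b).
Round 4 — R6, R12, derive metal(b), closed(b).
Round 5 — R2, R11, derive swims(b), active(b).
Round 6 — R3, derive wooden(b).
wooden(b) first appears in round 6.

6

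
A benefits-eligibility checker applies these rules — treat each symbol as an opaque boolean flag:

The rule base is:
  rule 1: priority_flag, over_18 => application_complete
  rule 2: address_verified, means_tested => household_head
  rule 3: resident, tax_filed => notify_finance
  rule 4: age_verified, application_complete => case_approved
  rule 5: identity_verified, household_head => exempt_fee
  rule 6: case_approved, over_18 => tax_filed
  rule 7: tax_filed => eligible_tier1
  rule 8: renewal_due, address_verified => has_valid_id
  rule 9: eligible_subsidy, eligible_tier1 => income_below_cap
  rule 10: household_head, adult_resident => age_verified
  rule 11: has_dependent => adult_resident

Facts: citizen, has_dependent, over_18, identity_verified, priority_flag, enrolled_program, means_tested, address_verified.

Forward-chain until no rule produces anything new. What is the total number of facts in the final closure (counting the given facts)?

16

Round 1 fires rule 1, rule 2, rule 11, giving application_complete, household_head, adult_resident.
Round 2 fires rule 5, rule 10, giving exempt_fee, age_verified.
Round 3 fires rule 4, giving case_approved.
Round 4 fires rule 6, giving tax_filed.
Round 5 fires rule 7, giving eligible_tier1.
Closure: {address_verified, adult_resident, age_verified, application_complete, case_approved, citizen, eligible_tier1, enrolled_program, exempt_fee, has_dependent, household_head, identity_verified, means_tested, over_18, priority_flag, tax_filed} — 16 facts.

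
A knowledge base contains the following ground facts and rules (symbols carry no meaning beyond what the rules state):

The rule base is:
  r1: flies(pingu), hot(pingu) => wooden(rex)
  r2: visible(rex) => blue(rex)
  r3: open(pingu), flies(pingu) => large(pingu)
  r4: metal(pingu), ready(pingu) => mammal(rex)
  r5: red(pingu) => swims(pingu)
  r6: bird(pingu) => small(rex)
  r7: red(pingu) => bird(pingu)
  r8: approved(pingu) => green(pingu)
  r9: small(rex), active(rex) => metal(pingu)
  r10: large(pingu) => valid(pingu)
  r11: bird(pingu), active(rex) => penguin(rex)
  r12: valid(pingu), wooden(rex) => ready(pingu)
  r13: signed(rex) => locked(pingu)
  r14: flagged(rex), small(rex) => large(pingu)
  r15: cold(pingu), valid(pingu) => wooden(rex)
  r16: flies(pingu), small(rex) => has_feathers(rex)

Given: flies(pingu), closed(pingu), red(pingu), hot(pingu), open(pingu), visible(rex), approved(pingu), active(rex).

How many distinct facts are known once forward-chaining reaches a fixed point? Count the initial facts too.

21

[1] r1 [flies(pingu), hot(pingu) => wooden(rex)]; r2 [visible(rex) => blue(rex)]; r3 [open(pingu), flies(pingu) => large(pingu)]; r5 [red(pingu) => swims(pingu)]; r7 [red(pingu) => bird(pingu)]; r8 [approved(pingu) => green(pingu)]. ⇒ new: wooden(rex), blue(rex), large(pingu), swims(pingu), bird(pingu), green(pingu).
[2] r6 [bird(pingu) => small(rex)]; r10 [large(pingu) => valid(pingu)]; r11 [bird(pingu), active(rex) => penguin(rex)]. ⇒ new: small(rex), valid(pingu), penguin(rex).
[3] r9 [small(rex), active(rex) => metal(pingu)]; r12 [valid(pingu), wooden(rex) => ready(pingu)]; r16 [flies(pingu), small(rex) => has_feathers(rex)]. ⇒ new: metal(pingu), ready(pingu), has_feathers(rex).
[4] r4 [metal(pingu), ready(pingu) => mammal(rex)]. ⇒ new: mammal(rex).
Closure: {active(rex), approved(pingu), bird(pingu), blue(rex), closed(pingu), flies(pingu), green(pingu), has_feathers(rex), hot(pingu), large(pingu), mammal(rex), metal(pingu), open(pingu), penguin(rex), ready(pingu), red(pingu), small(rex), swims(pingu), valid(pingu), visible(rex), wooden(rex)} — 21 facts.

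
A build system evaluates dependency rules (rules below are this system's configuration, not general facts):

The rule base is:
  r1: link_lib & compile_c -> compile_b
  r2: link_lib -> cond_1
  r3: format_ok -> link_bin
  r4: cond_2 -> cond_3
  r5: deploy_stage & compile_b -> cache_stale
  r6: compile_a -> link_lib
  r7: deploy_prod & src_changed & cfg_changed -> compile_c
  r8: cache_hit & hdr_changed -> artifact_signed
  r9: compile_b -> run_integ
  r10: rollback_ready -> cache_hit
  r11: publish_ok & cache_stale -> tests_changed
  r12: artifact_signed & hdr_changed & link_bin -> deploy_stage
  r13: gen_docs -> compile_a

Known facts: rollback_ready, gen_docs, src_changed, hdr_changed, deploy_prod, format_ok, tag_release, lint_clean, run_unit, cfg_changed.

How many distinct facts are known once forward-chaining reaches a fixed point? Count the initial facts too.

Round 1 fires r3, r7, r10, r13, giving link_bin, compile_c, cache_hit, compile_a.
Round 2 fires r6, r8, giving link_lib, artifact_signed.
Round 3 fires r1, r2, r12, giving compile_b, cond_1, deploy_stage.
Round 4 fires r5, r9, giving cache_stale, run_integ.
Closure: {artifact_signed, cache_hit, cache_stale, cfg_changed, compile_a, compile_b, compile_c, cond_1, deploy_prod, deploy_stage, format_ok, gen_docs, hdr_changed, link_bin, link_lib, lint_clean, rollback_ready, run_integ, run_unit, src_changed, tag_release} — 21 facts.

21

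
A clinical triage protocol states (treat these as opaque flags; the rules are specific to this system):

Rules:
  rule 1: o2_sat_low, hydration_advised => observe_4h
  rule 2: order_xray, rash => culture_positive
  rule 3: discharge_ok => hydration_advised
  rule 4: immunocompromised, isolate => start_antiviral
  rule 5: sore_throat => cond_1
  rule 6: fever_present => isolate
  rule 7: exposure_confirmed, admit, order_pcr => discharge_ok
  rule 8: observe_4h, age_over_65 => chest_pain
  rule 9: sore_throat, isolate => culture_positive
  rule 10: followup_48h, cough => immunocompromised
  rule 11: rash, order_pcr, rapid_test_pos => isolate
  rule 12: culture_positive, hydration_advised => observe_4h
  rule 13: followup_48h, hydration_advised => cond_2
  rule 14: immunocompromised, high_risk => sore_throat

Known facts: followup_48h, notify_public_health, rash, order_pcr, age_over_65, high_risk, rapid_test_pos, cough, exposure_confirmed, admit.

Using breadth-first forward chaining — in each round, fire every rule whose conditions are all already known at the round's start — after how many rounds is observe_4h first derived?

4

Round 1: rule 7 [exposure_confirmed, admit, order_pcr => discharge_ok]; rule 10 [followup_48h, cough => immunocompromised]; rule 11 [rash, order_pcr, rapid_test_pos => isolate]. New: discharge_ok, immunocompromised, isolate.
Round 2: rule 3 [discharge_ok => hydration_advised]; rule 4 [immunocompromised, isolate => start_antiviral]; rule 14 [immunocompromised, high_risk => sore_throat]. New: hydration_advised, start_antiviral, sore_throat.
Round 3: rule 5 [sore_throat => cond_1]; rule 9 [sore_throat, isolate => culture_positive]; rule 13 [followup_48h, hydration_advised => cond_2]. New: cond_1, culture_positive, cond_2.
Round 4: rule 12 [culture_positive, hydration_advised => observe_4h]. New: observe_4h.
observe_4h first appears in round 4.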